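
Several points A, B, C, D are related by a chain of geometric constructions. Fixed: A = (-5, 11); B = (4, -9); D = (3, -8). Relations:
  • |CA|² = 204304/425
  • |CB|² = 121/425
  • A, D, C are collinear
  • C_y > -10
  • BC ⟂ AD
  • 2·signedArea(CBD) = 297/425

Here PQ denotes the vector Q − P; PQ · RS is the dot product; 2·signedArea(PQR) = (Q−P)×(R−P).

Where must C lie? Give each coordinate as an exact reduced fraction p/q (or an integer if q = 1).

C = (1491/425, -3913/425)

1. C_x = 1491/425  [A, D, C are collinear ∩ BC ⟂ AD]
2. C_y = -3913/425  [A, D, C are collinear ∩ BC ⟂ AD]
   → C = (1491/425, -3913/425)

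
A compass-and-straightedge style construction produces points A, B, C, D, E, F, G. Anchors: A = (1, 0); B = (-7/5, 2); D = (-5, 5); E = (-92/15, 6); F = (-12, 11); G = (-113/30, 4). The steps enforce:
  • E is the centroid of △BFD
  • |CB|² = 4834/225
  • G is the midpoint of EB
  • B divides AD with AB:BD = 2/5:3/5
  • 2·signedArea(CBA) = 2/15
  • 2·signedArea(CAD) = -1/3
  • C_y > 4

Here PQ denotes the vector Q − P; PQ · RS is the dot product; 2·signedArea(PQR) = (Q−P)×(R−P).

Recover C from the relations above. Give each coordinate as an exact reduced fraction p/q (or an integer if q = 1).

C = (-74/15, 5)

1. C_x = -74/15  [line 2·x + 12/5·y + -32/15 = 0 ∩ |CB|² = 4834/225]
2. C_y = 5  [line 2·x + 12/5·y + -32/15 = 0 ∩ |CB|² = 4834/225]
   → C = (-74/15, 5)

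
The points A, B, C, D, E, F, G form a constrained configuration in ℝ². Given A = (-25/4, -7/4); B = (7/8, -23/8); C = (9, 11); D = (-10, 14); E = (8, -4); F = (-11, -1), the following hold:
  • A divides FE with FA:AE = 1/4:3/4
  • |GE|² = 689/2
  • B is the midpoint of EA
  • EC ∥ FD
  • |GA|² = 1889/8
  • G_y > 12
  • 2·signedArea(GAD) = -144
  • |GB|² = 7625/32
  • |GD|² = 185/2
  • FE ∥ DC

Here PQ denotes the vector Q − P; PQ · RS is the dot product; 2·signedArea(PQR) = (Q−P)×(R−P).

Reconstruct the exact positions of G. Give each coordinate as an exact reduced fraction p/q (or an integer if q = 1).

G = (-1/2, 25/2)

1. G_x = -1/2  [line -63/4·x + -15/4·y + 39 = 0 ∩ |GE|² = 689/2]
2. G_y = 25/2  [line -63/4·x + -15/4·y + 39 = 0 ∩ |GE|² = 689/2]
   → G = (-1/2, 25/2)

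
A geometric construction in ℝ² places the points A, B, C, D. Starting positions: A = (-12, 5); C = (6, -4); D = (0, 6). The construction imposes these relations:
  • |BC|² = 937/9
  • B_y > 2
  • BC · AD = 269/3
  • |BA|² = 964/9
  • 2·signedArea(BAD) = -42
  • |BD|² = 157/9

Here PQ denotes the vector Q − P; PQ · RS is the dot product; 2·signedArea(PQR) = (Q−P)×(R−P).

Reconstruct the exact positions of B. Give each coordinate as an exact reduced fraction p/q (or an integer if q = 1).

1. B_x = -2  [2·signedArea(BAD) = -42 ∩ BC · AD = 269/3]
2. B_y = 7/3  [2·signedArea(BAD) = -42 ∩ BC · AD = 269/3]
   → B = (-2, 7/3)

B = (-2, 7/3)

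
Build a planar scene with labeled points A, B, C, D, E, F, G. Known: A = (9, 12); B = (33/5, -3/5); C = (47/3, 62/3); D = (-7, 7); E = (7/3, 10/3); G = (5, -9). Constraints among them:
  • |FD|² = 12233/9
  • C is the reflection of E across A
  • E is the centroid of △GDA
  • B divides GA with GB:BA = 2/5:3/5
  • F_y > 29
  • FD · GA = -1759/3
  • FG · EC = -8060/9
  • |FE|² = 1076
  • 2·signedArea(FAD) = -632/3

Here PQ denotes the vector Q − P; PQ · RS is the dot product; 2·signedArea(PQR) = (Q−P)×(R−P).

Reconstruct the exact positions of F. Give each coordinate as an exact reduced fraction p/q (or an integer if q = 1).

1. F_x = 67/3  [FG · EC = -8060/9 ∩ 2·signedArea(FAD) = -632/3]
2. F_y = 88/3  [FG · EC = -8060/9 ∩ 2·signedArea(FAD) = -632/3]
   → F = (67/3, 88/3)

F = (67/3, 88/3)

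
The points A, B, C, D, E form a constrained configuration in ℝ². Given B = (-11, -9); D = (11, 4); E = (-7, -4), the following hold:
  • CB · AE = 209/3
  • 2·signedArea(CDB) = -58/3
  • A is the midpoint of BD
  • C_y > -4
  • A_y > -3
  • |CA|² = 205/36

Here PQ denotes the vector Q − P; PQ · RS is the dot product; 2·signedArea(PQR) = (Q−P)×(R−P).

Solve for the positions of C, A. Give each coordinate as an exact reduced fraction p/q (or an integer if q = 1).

A = (0, -5/2)
C = (-7/3, -3)

1. A_x = 0  [A is the midpoint of BD]
2. A_y = -5/2  [A is the midpoint of BD]
   → A = (0, -5/2)
3. C_x = -7/3  [2·signedArea(CDB) = -58/3 ∩ CB · AE = 209/3]
4. C_y = -3  [2·signedArea(CDB) = -58/3 ∩ CB · AE = 209/3]
   → C = (-7/3, -3)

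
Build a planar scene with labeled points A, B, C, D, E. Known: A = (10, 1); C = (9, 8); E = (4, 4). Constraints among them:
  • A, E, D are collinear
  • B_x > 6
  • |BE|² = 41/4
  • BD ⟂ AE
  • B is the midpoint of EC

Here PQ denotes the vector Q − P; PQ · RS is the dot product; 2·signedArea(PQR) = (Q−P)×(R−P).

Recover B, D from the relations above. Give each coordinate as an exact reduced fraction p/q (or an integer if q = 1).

B = (13/2, 6)
D = (26/5, 17/5)

1. B_x = 13/2  [B is the midpoint of EC]
2. B_y = 6  [B is the midpoint of EC]
   → B = (13/2, 6)
3. D_x = 26/5  [A, E, D are collinear ∩ BD ⟂ AE]
4. D_y = 17/5  [A, E, D are collinear ∩ BD ⟂ AE]
   → D = (26/5, 17/5)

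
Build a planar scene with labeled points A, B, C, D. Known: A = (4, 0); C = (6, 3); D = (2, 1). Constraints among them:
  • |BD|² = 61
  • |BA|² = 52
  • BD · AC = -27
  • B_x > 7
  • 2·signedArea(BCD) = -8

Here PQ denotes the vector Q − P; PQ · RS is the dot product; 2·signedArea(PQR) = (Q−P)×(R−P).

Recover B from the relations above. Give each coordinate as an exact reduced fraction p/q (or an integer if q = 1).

1. B_x = 8  [2·signedArea(BCD) = -8 ∩ BD · AC = -27]
2. B_y = 6  [2·signedArea(BCD) = -8 ∩ BD · AC = -27]
   → B = (8, 6)

B = (8, 6)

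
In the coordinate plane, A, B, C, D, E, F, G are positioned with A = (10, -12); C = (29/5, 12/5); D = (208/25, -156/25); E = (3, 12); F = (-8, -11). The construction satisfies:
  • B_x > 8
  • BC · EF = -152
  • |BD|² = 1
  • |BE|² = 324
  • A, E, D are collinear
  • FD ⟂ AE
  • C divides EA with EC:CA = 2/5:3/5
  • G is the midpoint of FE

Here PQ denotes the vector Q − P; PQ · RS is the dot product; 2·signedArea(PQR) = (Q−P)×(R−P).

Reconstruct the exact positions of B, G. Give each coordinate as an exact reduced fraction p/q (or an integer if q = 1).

B = (201/25, -132/25)
G = (-5/2, 1/2)

1. B_x = 201/25  [line 11·x + 23·y + 33 = 0 ∩ |BE|² = 324]
2. B_y = -132/25  [line 11·x + 23·y + 33 = 0 ∩ |BE|² = 324]
   → B = (201/25, -132/25)
3. G_x = -5/2  [G is the midpoint of FE]
4. G_y = 1/2  [G is the midpoint of FE]
   → G = (-5/2, 1/2)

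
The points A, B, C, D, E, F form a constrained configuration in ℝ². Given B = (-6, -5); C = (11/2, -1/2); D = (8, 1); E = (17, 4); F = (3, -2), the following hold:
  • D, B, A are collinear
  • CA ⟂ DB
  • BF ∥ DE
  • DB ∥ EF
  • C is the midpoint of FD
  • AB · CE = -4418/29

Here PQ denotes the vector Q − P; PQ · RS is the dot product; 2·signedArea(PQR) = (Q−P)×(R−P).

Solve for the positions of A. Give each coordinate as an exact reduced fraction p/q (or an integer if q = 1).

1. A_x = 155/29  [D, B, A are collinear ∩ CA ⟂ DB]
2. A_y = -4/29  [D, B, A are collinear ∩ CA ⟂ DB]
   → A = (155/29, -4/29)

A = (155/29, -4/29)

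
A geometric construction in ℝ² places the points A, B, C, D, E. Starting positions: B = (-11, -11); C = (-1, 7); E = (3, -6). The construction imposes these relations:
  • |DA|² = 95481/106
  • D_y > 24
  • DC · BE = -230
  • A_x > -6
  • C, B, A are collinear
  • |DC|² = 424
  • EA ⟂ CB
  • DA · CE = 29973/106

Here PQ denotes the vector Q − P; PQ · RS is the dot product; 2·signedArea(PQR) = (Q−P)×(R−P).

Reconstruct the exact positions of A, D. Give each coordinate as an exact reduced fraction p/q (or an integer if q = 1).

1. A_x = -591/106  [C, B, A are collinear ∩ EA ⟂ CB]
2. A_y = -131/106  [C, B, A are collinear ∩ EA ⟂ CB]
   → A = (-591/106, -131/106)
3. D_x = 9  [DA · CE = 29973/106 ∩ DC · BE = -230]
4. D_y = 25  [DA · CE = 29973/106 ∩ DC · BE = -230]
   → D = (9, 25)

A = (-591/106, -131/106)
D = (9, 25)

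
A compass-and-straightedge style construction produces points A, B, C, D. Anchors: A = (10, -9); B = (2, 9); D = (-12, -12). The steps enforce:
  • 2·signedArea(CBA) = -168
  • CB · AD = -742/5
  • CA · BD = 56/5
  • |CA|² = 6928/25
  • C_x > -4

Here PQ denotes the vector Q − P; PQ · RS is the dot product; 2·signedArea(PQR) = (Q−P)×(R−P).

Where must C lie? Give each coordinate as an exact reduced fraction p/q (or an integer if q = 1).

1. C_x = -18/5  [CB · AD = -742/5 ∩ 2·signedArea(CBA) = -168]
2. C_y = 3/5  [CB · AD = -742/5 ∩ 2·signedArea(CBA) = -168]
   → C = (-18/5, 3/5)

C = (-18/5, 3/5)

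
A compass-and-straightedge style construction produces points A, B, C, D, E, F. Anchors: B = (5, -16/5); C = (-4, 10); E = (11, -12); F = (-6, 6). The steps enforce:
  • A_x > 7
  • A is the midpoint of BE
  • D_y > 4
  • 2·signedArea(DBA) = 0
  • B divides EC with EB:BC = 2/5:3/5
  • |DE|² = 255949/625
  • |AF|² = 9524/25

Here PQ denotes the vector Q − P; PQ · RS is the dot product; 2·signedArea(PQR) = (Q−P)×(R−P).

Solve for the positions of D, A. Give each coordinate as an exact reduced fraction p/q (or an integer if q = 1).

1. A_x = 8  [A is the midpoint of BE]
2. A_y = -38/5  [A is the midpoint of BE]
   → A = (8, -38/5)
3. D_x = -2/5  [line 22/5·x + 3·y + -62/5 = 0 ∩ |DE|² = 255949/625]
4. D_y = 118/25  [line 22/5·x + 3·y + -62/5 = 0 ∩ |DE|² = 255949/625]
   → D = (-2/5, 118/25)

A = (8, -38/5)
D = (-2/5, 118/25)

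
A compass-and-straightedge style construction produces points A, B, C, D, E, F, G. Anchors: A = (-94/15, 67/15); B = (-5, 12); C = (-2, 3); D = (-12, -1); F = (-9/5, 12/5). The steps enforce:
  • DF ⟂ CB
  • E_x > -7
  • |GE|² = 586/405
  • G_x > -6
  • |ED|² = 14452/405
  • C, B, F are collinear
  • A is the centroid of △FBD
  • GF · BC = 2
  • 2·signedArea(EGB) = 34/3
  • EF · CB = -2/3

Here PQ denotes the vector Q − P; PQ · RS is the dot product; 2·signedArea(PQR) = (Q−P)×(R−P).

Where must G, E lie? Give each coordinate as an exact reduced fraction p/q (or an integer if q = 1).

1. E_x = -286/45  [line 3·x + -9·y + 83/3 = 0 ∩ |ED|² = 14452/405]
2. E_y = 43/45  [line 3·x + -9·y + 83/3 = 0 ∩ |ED|² = 14452/405]
   → E = (-286/45, 43/45)
3. G_x = -79/15  [GF · BC = 2 ∩ 2·signedArea(EGB) = 34/3]
4. G_y = 22/15  [GF · BC = 2 ∩ 2·signedArea(EGB) = 34/3]
   → G = (-79/15, 22/15)

E = (-286/45, 43/45)
G = (-79/15, 22/15)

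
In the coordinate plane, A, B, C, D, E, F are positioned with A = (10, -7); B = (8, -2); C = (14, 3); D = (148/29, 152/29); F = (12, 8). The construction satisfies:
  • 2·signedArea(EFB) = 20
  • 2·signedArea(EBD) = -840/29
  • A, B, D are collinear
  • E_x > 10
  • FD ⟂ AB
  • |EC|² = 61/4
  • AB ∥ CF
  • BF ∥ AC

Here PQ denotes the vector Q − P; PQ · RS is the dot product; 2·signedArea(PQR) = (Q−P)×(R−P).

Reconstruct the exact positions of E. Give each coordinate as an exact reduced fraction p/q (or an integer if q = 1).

1. E_x = 11  [2·signedArea(EFB) = 20 ∩ 2·signedArea(EBD) = -840/29]
2. E_y = 1/2  [2·signedArea(EFB) = 20 ∩ 2·signedArea(EBD) = -840/29]
   → E = (11, 1/2)

E = (11, 1/2)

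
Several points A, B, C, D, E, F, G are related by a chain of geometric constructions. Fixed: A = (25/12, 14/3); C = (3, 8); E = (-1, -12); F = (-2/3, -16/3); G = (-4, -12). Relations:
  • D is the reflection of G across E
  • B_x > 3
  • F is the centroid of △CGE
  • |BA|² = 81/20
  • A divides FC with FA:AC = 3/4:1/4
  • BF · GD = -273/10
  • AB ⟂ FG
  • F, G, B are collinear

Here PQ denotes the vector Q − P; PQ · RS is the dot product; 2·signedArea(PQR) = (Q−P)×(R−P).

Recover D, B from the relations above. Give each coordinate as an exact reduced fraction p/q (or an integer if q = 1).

B = (233/60, 113/30)
D = (2, -12)

1. D_x = 2  [D is the reflection of G across E]
2. D_y = -12  [D is the reflection of G across E]
   → D = (2, -12)
3. B_x = 233/60  [F, G, B are collinear ∩ AB ⟂ FG]
4. B_y = 113/30  [F, G, B are collinear ∩ AB ⟂ FG]
   → B = (233/60, 113/30)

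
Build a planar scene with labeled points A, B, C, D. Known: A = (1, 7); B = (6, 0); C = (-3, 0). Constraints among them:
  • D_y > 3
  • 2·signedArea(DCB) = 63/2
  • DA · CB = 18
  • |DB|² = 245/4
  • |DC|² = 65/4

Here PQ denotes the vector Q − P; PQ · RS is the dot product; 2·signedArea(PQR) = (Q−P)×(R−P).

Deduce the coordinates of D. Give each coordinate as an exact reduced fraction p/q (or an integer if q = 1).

D = (-1, 7/2)

1. D_x = -1  [DA · CB = 18 ∩ 2·signedArea(DCB) = 63/2]
2. D_y = 7/2  [DA · CB = 18 ∩ 2·signedArea(DCB) = 63/2]
   → D = (-1, 7/2)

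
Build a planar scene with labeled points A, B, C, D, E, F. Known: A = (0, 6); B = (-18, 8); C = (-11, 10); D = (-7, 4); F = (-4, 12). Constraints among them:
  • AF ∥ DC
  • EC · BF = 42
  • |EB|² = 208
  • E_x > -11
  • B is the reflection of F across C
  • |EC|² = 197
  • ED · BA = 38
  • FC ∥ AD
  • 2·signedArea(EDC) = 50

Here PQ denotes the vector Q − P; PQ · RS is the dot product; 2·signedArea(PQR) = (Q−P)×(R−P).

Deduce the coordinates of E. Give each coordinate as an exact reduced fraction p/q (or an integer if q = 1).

1. E_x = -10  [ED · BA = 38 ∩ 2·signedArea(EDC) = 50]
2. E_y = -4  [ED · BA = 38 ∩ 2·signedArea(EDC) = 50]
   → E = (-10, -4)

E = (-10, -4)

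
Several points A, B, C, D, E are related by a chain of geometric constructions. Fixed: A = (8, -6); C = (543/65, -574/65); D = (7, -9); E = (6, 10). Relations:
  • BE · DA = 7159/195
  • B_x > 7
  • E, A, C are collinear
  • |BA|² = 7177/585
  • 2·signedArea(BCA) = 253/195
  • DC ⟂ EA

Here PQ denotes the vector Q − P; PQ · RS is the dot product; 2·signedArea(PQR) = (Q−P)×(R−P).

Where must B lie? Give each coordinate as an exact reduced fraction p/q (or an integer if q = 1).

1. B_x = 1388/195  [BE · DA = 7159/195 ∩ 2·signedArea(BCA) = 253/195]
2. B_y = -509/195  [BE · DA = 7159/195 ∩ 2·signedArea(BCA) = 253/195]
   → B = (1388/195, -509/195)

B = (1388/195, -509/195)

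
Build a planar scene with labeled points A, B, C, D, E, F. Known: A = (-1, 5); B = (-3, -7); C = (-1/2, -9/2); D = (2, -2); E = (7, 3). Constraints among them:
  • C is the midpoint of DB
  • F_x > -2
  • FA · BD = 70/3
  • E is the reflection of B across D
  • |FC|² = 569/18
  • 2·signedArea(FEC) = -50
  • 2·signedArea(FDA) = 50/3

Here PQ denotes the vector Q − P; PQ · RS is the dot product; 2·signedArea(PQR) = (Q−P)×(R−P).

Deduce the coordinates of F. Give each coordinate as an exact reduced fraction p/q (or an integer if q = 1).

1. F_x = -5/3  [2·signedArea(FDA) = 50/3 ∩ 2·signedArea(FEC) = -50]
2. F_y = 1  [2·signedArea(FDA) = 50/3 ∩ 2·signedArea(FEC) = -50]
   → F = (-5/3, 1)

F = (-5/3, 1)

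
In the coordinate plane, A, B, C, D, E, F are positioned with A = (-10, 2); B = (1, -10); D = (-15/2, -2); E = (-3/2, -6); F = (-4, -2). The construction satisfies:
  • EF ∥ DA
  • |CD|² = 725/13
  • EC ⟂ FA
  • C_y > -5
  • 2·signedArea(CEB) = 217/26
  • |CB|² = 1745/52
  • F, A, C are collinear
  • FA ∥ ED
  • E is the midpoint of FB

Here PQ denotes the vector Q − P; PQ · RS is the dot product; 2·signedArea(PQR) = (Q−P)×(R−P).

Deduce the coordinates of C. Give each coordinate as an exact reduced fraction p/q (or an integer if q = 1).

1. C_x = -11/26  [F, A, C are collinear ∩ EC ⟂ FA]
2. C_y = -57/13  [F, A, C are collinear ∩ EC ⟂ FA]
   → C = (-11/26, -57/13)

C = (-11/26, -57/13)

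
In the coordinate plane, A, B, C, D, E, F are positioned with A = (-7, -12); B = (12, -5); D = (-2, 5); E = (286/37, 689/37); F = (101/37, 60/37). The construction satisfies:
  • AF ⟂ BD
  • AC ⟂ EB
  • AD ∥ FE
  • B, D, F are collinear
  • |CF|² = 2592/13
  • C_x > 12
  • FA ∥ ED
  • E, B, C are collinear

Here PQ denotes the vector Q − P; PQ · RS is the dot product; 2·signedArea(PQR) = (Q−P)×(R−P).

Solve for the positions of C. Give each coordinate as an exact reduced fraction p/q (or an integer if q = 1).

C = (30361/2405, -20328/2405)

1. C_x = 30361/2405  [E, B, C are collinear ∩ AC ⟂ EB]
2. C_y = -20328/2405  [E, B, C are collinear ∩ AC ⟂ EB]
   → C = (30361/2405, -20328/2405)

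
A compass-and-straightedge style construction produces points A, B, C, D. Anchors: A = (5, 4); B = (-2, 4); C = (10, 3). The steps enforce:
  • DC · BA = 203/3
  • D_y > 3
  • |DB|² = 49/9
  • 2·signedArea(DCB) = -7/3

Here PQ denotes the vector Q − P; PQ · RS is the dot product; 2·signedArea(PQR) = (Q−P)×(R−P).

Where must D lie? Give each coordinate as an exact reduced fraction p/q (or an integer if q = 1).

1. D_x = 1/3  [DC · BA = 203/3 ∩ 2·signedArea(DCB) = -7/3]
2. D_y = 4  [DC · BA = 203/3 ∩ 2·signedArea(DCB) = -7/3]
   → D = (1/3, 4)

D = (1/3, 4)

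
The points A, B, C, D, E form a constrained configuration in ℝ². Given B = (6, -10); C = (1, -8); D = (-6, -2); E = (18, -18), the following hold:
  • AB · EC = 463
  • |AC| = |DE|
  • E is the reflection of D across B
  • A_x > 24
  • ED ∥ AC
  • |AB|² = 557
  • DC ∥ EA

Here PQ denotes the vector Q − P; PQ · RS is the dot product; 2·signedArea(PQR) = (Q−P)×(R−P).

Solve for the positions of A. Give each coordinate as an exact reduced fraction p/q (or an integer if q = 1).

A = (25, -24)

1. A_x = 25  [ED ∥ AC ∩ DC ∥ EA]
2. A_y = -24  [ED ∥ AC ∩ DC ∥ EA]
   → A = (25, -24)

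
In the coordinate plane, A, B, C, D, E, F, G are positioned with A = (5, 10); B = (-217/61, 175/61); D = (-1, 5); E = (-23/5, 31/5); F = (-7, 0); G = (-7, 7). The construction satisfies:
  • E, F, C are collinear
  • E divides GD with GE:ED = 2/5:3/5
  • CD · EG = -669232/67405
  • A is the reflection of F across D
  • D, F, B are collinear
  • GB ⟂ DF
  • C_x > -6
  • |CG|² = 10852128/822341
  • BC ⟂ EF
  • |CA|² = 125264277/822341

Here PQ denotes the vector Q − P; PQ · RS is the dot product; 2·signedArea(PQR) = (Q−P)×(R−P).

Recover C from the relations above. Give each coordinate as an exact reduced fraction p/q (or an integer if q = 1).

C = (-75299/13481, 49259/13481)

1. C_x = -75299/13481  [E, F, C are collinear ∩ BC ⟂ EF]
2. C_y = 49259/13481  [E, F, C are collinear ∩ BC ⟂ EF]
   → C = (-75299/13481, 49259/13481)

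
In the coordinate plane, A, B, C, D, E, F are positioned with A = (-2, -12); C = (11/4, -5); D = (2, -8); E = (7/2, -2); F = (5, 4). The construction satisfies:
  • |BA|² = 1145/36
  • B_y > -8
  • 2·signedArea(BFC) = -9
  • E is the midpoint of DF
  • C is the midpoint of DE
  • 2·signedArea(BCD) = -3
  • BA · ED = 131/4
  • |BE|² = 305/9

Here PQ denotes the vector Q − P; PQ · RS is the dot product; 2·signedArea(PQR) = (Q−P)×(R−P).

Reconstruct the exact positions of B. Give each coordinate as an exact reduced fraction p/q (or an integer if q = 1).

B = (7/6, -22/3)

1. B_x = 7/6  [2·signedArea(BFC) = -9 ∩ BA · ED = 131/4]
2. B_y = -22/3  [2·signedArea(BFC) = -9 ∩ BA · ED = 131/4]
   → B = (7/6, -22/3)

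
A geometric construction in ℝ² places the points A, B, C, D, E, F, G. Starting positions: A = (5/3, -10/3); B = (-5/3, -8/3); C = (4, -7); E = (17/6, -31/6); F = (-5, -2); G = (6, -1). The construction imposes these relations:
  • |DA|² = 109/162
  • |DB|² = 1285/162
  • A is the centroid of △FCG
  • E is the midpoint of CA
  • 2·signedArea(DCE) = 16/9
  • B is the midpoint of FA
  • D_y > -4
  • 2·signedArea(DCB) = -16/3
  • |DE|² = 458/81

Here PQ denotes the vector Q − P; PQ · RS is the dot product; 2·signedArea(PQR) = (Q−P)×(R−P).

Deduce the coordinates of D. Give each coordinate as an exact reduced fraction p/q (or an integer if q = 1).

D = (17/18, -67/18)

1. D_x = 17/18  [2·signedArea(DCE) = 16/9 ∩ 2·signedArea(DCB) = -16/3]
2. D_y = -67/18  [2·signedArea(DCE) = 16/9 ∩ 2·signedArea(DCB) = -16/3]
   → D = (17/18, -67/18)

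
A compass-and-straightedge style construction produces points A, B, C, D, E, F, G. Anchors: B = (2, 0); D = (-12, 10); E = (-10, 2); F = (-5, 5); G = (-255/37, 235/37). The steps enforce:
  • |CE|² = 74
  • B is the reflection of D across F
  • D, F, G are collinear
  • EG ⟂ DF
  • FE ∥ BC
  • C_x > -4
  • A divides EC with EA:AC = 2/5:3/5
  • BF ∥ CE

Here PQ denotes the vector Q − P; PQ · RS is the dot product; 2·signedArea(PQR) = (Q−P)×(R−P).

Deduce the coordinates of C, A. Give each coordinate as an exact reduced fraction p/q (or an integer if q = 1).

A = (-36/5, 0)
C = (-3, -3)

1. C_x = -3  [BF ∥ CE ∩ FE ∥ BC]
2. C_y = -3  [BF ∥ CE ∩ FE ∥ BC]
   → C = (-3, -3)
3. A_x = -36/5  [A divides EC with EA:AC = 2/5:3/5]
4. A_y = 0  [A divides EC with EA:AC = 2/5:3/5]
   → A = (-36/5, 0)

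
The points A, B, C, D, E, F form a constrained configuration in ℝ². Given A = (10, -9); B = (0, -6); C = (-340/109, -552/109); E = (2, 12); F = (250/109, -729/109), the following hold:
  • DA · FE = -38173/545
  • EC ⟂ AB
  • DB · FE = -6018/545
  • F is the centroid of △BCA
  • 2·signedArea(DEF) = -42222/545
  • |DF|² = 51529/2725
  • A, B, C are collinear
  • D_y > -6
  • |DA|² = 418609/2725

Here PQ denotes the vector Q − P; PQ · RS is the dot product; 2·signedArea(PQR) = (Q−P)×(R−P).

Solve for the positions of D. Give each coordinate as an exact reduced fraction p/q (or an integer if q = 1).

1. D_x = -204/109  [2·signedArea(DEF) = -42222/545 ∩ DA · FE = -38173/545]
2. D_y = -2964/545  [2·signedArea(DEF) = -42222/545 ∩ DA · FE = -38173/545]
   → D = (-204/109, -2964/545)

D = (-204/109, -2964/545)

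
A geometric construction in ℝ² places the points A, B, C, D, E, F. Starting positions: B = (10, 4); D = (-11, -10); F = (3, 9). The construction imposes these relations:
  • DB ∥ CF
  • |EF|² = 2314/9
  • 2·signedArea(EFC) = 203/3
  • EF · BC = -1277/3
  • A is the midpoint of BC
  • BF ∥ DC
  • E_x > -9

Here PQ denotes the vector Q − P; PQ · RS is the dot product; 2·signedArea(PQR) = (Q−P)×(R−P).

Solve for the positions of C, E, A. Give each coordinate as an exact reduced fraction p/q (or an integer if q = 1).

A = (-4, -1/2)
C = (-18, -5)
E = (-26/3, -2)

1. C_x = -18  [DB ∥ CF ∩ BF ∥ DC]
2. C_y = -5  [DB ∥ CF ∩ BF ∥ DC]
   → C = (-18, -5)
3. E_x = -26/3  [2·signedArea(EFC) = 203/3 ∩ EF · BC = -1277/3]
4. E_y = -2  [2·signedArea(EFC) = 203/3 ∩ EF · BC = -1277/3]
   → E = (-26/3, -2)
5. A_x = -4  [A is the midpoint of BC]
6. A_y = -1/2  [A is the midpoint of BC]
   → A = (-4, -1/2)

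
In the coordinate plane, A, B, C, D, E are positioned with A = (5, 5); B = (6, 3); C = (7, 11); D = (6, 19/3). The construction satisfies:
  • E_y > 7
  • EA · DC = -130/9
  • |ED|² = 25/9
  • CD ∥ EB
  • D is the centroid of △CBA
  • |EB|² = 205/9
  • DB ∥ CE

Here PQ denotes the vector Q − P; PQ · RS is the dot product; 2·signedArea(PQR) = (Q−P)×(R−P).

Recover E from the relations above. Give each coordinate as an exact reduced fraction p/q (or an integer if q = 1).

1. E_x = 7  [CD ∥ EB ∩ DB ∥ CE]
2. E_y = 23/3  [CD ∥ EB ∩ DB ∥ CE]
   → E = (7, 23/3)

E = (7, 23/3)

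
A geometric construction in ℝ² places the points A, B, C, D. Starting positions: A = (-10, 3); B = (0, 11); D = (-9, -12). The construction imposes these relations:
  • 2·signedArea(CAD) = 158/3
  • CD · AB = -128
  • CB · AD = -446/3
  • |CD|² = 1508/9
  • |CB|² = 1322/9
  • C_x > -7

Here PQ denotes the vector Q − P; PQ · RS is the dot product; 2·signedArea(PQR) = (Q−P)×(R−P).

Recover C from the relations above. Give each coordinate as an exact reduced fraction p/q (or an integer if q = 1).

C = (-19/3, 2/3)

1. C_x = -19/3  [CB · AD = -446/3 ∩ CD · AB = -128]
2. C_y = 2/3  [CB · AD = -446/3 ∩ CD · AB = -128]
   → C = (-19/3, 2/3)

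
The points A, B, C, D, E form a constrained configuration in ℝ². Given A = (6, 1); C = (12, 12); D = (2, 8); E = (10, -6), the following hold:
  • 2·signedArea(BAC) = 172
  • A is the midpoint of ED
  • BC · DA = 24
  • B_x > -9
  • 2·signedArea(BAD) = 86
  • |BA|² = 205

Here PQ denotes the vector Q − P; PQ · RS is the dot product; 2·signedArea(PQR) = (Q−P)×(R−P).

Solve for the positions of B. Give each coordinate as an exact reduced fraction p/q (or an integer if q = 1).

B = (-8, 4)

1. B_x = -8  [2·signedArea(BAC) = 172 ∩ BC · DA = 24]
2. B_y = 4  [2·signedArea(BAC) = 172 ∩ BC · DA = 24]
   → B = (-8, 4)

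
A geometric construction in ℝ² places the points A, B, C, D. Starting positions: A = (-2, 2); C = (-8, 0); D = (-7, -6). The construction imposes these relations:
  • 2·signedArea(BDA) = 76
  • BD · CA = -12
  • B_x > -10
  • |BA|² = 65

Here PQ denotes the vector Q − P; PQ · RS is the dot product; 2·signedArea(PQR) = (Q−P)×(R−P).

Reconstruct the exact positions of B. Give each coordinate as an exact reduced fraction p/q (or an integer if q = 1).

B = (-9, 6)

1. B_x = -9  [BD · CA = -12 ∩ 2·signedArea(BDA) = 76]
2. B_y = 6  [BD · CA = -12 ∩ 2·signedArea(BDA) = 76]
   → B = (-9, 6)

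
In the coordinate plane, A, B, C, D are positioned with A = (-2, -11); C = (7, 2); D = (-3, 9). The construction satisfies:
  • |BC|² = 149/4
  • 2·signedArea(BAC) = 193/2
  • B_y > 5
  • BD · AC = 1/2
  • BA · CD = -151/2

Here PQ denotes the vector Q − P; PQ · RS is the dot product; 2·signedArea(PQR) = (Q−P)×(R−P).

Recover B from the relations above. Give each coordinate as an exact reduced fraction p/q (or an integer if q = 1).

B = (2, 11/2)

1. B_x = 2  [2·signedArea(BAC) = 193/2 ∩ BD · AC = 1/2]
2. B_y = 11/2  [2·signedArea(BAC) = 193/2 ∩ BD · AC = 1/2]
   → B = (2, 11/2)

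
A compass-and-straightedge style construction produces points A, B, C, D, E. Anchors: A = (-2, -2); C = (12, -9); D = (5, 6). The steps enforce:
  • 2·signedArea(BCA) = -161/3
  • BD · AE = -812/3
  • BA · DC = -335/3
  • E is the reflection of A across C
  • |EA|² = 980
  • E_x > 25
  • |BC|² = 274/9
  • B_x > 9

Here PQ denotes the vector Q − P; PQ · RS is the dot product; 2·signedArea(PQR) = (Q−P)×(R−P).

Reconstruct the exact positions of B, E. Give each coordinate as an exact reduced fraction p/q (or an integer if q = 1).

B = (29/3, -4)
E = (26, -16)

1. B_x = 29/3  [2·signedArea(BCA) = -161/3 ∩ BA · DC = -335/3]
2. B_y = -4  [2·signedArea(BCA) = -161/3 ∩ BA · DC = -335/3]
   → B = (29/3, -4)
3. E_x = 26  [E is the reflection of A across C]
4. E_y = -16  [E is the reflection of A across C]
   → E = (26, -16)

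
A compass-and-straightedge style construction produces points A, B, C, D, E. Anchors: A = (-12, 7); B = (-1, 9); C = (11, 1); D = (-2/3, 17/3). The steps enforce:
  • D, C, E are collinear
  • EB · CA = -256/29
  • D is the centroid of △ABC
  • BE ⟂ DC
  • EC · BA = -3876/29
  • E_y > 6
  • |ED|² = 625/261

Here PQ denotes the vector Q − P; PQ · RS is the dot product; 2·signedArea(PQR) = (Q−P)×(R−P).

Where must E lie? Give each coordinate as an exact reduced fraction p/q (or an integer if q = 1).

E = (-61/29, 181/29)

1. E_x = -61/29  [D, C, E are collinear ∩ BE ⟂ DC]
2. E_y = 181/29  [D, C, E are collinear ∩ BE ⟂ DC]
   → E = (-61/29, 181/29)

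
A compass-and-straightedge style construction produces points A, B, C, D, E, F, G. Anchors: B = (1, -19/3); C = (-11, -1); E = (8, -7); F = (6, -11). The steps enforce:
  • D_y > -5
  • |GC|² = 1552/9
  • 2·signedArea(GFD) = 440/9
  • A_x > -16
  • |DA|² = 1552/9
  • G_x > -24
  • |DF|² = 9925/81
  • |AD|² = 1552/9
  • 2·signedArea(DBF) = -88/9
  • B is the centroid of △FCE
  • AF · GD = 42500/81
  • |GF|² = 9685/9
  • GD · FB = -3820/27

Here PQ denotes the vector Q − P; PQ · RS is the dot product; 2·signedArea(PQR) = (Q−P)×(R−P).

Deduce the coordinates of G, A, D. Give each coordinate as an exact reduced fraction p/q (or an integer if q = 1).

A = (-15, 7/9)
D = (-3, -41/9)
G = (-23, 13/3)

1. D_x = -3  [line 14/3·x + 5·y + 331/9 = 0 ∩ |DF|² = 9925/81]
2. D_y = -41/9  [line 14/3·x + 5·y + 331/9 = 0 ∩ |DF|² = 9925/81]
   → D = (-3, -41/9)
3. G_x = -23  [GD · FB = -3820/27 ∩ 2·signedArea(GFD) = 440/9]
4. G_y = 13/3  [GD · FB = -3820/27 ∩ 2·signedArea(GFD) = 440/9]
   → G = (-23, 13/3)
5. A_x = -15  [line -20·x + 80/9·y + -24860/81 = 0 ∩ |AD|² = 1552/9]
6. A_y = 7/9  [line -20·x + 80/9·y + -24860/81 = 0 ∩ |AD|² = 1552/9]
   → A = (-15, 7/9)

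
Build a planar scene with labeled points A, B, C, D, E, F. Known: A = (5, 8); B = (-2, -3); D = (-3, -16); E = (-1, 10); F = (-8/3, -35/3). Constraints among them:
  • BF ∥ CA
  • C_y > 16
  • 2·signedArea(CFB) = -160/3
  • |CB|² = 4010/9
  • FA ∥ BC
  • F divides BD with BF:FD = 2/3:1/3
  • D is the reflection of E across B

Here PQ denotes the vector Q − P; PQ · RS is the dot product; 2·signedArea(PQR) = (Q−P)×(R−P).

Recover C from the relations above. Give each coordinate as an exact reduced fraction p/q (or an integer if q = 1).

1. C_x = 17/3  [BF ∥ CA ∩ FA ∥ BC]
2. C_y = 50/3  [BF ∥ CA ∩ FA ∥ BC]
   → C = (17/3, 50/3)

C = (17/3, 50/3)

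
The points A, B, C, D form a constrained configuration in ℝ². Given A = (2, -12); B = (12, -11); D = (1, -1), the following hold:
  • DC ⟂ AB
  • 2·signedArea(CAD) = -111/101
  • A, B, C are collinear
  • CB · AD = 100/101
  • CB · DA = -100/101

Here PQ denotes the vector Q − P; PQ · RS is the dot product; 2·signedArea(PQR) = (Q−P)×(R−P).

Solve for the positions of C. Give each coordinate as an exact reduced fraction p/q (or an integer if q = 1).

C = (212/101, -1211/101)

1. C_x = 212/101  [A, B, C are collinear ∩ DC ⟂ AB]
2. C_y = -1211/101  [A, B, C are collinear ∩ DC ⟂ AB]
   → C = (212/101, -1211/101)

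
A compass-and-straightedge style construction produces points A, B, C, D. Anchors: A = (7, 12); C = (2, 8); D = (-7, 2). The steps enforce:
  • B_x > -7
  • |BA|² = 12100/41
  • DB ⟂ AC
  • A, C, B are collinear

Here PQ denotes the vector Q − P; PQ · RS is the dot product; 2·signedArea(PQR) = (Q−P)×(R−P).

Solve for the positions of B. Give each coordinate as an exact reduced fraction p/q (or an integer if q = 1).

1. B_x = -263/41  [A, C, B are collinear ∩ DB ⟂ AC]
2. B_y = 52/41  [A, C, B are collinear ∩ DB ⟂ AC]
   → B = (-263/41, 52/41)

B = (-263/41, 52/41)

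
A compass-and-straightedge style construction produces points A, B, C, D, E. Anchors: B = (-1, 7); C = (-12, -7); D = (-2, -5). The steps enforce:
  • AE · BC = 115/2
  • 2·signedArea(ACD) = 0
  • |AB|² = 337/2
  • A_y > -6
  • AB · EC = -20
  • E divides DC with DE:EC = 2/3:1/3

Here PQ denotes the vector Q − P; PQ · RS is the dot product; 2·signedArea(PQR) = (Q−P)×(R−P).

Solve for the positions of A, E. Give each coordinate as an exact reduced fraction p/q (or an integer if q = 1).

A = (-9/2, -11/2)
E = (-26/3, -19/3)

1. E_x = -26/3  [E divides DC with DE:EC = 2/3:1/3]
2. E_y = -19/3  [E divides DC with DE:EC = 2/3:1/3]
   → E = (-26/3, -19/3)
3. A_x = -9/2  [2·signedArea(ACD) = 0 ∩ AE · BC = 115/2]
4. A_y = -11/2  [2·signedArea(ACD) = 0 ∩ AE · BC = 115/2]
   → A = (-9/2, -11/2)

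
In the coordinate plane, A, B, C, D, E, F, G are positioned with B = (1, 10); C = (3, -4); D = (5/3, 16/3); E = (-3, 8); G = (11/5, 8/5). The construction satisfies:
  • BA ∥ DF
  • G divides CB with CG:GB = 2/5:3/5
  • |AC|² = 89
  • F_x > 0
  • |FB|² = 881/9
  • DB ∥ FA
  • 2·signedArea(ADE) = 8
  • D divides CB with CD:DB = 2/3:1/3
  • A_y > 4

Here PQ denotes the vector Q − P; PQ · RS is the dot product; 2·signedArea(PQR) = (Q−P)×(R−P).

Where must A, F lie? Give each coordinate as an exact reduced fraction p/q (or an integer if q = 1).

A = (-2/5, 24/5)
F = (4/15, 2/15)

1. A_x = -2/5  [line -8/3·x + -14/3·y + 64/3 = 0 ∩ |AC|² = 89]
2. A_y = 24/5  [line -8/3·x + -14/3·y + 64/3 = 0 ∩ |AC|² = 89]
   → A = (-2/5, 24/5)
3. F_x = 4/15  [DB ∥ FA ∩ BA ∥ DF]
4. F_y = 2/15  [DB ∥ FA ∩ BA ∥ DF]
   → F = (4/15, 2/15)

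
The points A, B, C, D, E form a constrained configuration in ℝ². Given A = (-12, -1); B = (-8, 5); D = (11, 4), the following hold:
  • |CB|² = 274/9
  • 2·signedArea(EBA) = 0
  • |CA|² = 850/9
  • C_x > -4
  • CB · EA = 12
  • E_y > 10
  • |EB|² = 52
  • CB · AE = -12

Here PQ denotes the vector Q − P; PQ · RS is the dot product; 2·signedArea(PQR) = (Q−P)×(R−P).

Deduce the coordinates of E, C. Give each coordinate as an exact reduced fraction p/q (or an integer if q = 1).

C = (-3, 8/3)
E = (-4, 11)

1. E_x = -4  [line 6·x + -4·y + 68 = 0 ∩ |EB|² = 52]
2. E_y = 11  [line 6·x + -4·y + 68 = 0 ∩ |EB|² = 52]
   → E = (-4, 11)
3. C_x = -3  [line -8·x + -12·y + 8 = 0 ∩ |CB|² = 274/9]
4. C_y = 8/3  [line -8·x + -12·y + 8 = 0 ∩ |CB|² = 274/9]
   → C = (-3, 8/3)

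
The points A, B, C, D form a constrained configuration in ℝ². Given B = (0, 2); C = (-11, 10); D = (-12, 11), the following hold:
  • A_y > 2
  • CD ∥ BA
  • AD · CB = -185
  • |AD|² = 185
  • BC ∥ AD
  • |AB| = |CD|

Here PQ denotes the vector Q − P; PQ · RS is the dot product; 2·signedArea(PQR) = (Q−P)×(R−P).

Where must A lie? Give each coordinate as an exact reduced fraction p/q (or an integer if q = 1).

1. A_x = -1  [BC ∥ AD ∩ CD ∥ BA]
2. A_y = 3  [BC ∥ AD ∩ CD ∥ BA]
   → A = (-1, 3)

A = (-1, 3)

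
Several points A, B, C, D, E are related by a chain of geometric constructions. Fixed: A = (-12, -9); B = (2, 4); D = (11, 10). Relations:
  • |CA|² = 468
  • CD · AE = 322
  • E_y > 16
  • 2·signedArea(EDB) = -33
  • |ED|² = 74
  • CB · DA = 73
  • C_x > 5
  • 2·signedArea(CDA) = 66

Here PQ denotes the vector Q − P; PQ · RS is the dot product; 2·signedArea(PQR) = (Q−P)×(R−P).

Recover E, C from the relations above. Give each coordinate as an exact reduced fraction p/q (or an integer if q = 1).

C = (6, 3)
E = (16, 17)

1. E_x = 16  [line 6·x + -9·y + 57 = 0 ∩ |ED|² = 74]
2. E_y = 17  [line 6·x + -9·y + 57 = 0 ∩ |ED|² = 74]
   → E = (16, 17)
3. C_x = 6  [CB · DA = 73 ∩ CD · AE = 322]
4. C_y = 3  [CB · DA = 73 ∩ CD · AE = 322]
   → C = (6, 3)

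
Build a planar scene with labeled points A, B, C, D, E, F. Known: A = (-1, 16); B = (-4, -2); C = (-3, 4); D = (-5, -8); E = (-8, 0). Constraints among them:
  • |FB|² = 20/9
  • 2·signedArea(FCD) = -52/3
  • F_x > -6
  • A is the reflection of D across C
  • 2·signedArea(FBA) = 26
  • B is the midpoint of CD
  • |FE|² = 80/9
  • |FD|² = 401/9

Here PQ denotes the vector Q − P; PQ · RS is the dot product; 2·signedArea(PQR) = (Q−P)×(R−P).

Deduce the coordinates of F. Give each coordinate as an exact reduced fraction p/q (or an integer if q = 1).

1. F_x = -16/3  [line 12·x + -2·y + 184/3 = 0 ∩ |FD|² = 401/9]
2. F_y = -4/3  [line 12·x + -2·y + 184/3 = 0 ∩ |FD|² = 401/9]
   → F = (-16/3, -4/3)

F = (-16/3, -4/3)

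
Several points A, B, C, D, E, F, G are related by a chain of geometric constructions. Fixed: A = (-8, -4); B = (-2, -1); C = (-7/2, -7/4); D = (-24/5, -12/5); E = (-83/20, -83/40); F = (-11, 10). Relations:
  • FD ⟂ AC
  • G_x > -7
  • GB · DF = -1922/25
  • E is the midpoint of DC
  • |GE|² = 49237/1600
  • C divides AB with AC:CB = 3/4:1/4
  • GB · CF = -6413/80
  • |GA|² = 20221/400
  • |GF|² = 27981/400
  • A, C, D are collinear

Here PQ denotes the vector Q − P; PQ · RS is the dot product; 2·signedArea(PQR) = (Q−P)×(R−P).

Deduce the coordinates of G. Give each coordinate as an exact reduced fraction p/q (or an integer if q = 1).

1. G_x = -13/2  [GB · CF = -6413/80 ∩ GB · DF = -1922/25]
2. G_y = 59/20  [GB · CF = -6413/80 ∩ GB · DF = -1922/25]
   → G = (-13/2, 59/20)

G = (-13/2, 59/20)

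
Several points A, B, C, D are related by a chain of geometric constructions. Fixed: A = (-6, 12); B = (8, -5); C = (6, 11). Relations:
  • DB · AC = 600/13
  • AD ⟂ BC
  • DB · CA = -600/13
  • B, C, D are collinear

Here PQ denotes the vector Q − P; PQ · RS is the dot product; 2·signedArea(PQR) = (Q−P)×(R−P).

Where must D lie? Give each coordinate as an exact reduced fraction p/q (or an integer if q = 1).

1. D_x = 74/13  [B, C, D are collinear ∩ AD ⟂ BC]
2. D_y = 175/13  [B, C, D are collinear ∩ AD ⟂ BC]
   → D = (74/13, 175/13)

D = (74/13, 175/13)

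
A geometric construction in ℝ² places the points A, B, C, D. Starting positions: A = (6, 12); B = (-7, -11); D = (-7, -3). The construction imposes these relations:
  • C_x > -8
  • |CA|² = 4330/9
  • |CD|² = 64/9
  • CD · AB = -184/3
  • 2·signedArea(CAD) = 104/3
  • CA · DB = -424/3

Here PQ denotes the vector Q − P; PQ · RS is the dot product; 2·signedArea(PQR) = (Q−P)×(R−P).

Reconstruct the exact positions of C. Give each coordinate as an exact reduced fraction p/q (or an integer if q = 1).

1. C_x = -7  [CA · DB = -424/3 ∩ CD · AB = -184/3]
2. C_y = -17/3  [CA · DB = -424/3 ∩ CD · AB = -184/3]
   → C = (-7, -17/3)

C = (-7, -17/3)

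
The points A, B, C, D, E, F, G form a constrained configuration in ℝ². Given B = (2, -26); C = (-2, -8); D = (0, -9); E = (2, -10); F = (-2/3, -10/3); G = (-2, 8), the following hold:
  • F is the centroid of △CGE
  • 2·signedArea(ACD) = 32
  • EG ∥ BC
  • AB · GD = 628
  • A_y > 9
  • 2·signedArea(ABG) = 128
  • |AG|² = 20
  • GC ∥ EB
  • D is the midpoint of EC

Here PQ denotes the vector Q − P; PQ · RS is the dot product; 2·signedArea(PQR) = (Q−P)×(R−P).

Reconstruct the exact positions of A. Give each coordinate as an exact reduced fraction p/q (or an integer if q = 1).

A = (-6, 10)

1. A_x = -6  [2·signedArea(ACD) = 32 ∩ AB · GD = 628]
2. A_y = 10  [2·signedArea(ACD) = 32 ∩ AB · GD = 628]
   → A = (-6, 10)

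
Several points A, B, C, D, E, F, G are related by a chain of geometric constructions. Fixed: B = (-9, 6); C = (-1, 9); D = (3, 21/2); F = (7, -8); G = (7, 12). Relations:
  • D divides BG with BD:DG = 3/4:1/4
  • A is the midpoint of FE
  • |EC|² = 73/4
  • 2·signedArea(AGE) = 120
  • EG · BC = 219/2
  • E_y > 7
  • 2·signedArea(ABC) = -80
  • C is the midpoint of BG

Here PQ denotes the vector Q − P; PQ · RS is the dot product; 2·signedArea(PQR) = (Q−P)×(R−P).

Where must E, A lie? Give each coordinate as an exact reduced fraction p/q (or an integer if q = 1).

1. E_x = -5  [line -8·x + -3·y + -35/2 = 0 ∩ |EC|² = 73/4]
2. E_y = 15/2  [line -8·x + -3·y + -35/2 = 0 ∩ |EC|² = 73/4]
   → E = (-5, 15/2)
3. A_x = 1  [A is the midpoint of FE]
4. A_y = -1/4  [A is the midpoint of FE]
   → A = (1, -1/4)

A = (1, -1/4)
E = (-5, 15/2)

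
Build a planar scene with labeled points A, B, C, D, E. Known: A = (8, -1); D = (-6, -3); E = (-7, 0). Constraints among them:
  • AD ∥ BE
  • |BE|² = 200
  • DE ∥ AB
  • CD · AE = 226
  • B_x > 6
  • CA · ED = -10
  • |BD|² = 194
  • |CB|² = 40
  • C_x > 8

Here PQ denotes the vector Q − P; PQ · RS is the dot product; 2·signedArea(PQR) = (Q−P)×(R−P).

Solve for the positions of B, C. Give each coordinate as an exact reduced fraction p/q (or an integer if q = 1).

B = (7, 2)
C = (9, -4)

1. B_x = 7  [AD ∥ BE ∩ DE ∥ AB]
2. B_y = 2  [AD ∥ BE ∩ DE ∥ AB]
   → B = (7, 2)
3. C_x = 9  [CD · AE = 226 ∩ CA · ED = -10]
4. C_y = -4  [CD · AE = 226 ∩ CA · ED = -10]
   → C = (9, -4)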